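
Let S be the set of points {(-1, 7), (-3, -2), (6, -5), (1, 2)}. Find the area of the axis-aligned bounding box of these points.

x ranges over [-3, 6], width 9.
y ranges over [-5, 7], height 12.
Area = 9 × 12 = 108.

108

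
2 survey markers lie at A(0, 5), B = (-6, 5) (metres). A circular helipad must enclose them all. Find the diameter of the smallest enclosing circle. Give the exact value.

The smallest circle enclosing two points has them as diameter endpoints.
Centre = midpoint = (-3, 5); r² = |AB|²/4 = 36/4 = 9.
Diameter = 2r = 2√9 = 6.

6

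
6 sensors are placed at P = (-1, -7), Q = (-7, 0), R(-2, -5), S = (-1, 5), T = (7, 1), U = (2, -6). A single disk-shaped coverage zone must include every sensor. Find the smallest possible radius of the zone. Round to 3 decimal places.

7.039

The minimum enclosing circle of a finite set is fixed by two of the points (as a diameter) or three (as a circumcircle).
The minimum enclosing circle is determined by three boundary points: P, Q, T.
Their circumcentre is (1/26, -1/26) with r² = 16745/338.
The farthest remaining point U is at distance² 13313/338 ≤ 16745/338.
r = √(16745/338) ≈ 7.039.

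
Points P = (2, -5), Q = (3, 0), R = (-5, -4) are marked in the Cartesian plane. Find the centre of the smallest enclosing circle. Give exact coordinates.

Side lengths²: PQ² = 26, PR² = 50, QR² = 80.
Since QR² = 80 ≥ 50 + 26 = 76, the angle opposite QR is not acute, so the smallest enclosing circle has QR as diameter.
Centre = midpoint of QR = (-1, -2), r² = 80/4 = 20.
Centre = (-1, -2).

(-1, -2)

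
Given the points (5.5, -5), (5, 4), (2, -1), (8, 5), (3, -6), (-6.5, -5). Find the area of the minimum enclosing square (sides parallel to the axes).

210.25

The bounding box has width 14.5 and height 11.
An axis-aligned square enclosing the set must have side ≥ max(width, height).
So the minimum side is max(14.5, 11) = 14.5.
Area = 14.5² = 210.25.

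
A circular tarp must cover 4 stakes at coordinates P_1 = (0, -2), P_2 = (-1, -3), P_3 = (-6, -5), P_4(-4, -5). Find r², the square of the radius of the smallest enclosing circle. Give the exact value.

11.25

The minimum enclosing circle of a finite set is fixed by two of the points (as a diameter) or three (as a circumcircle).
The farthest pair is P_1–P_3 with squared distance 45. The circle on this segment as diameter has centre (-3, -3.5) and r² = 45/4 = 11.25.
Check P_2: distance² to centre = 4.25 ≤ 11.25, so it lies inside.
All remaining points lie in this disk, and no smaller disk contains both endpoints, so this is the minimum enclosing circle.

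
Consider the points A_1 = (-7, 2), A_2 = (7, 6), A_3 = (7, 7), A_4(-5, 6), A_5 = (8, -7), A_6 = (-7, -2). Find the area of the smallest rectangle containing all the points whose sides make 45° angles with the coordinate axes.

In coordinates u = x + y, v = x − y the rectangle is axis-aligned; the map (x,y)→(u,v) scales areas by 2.
u-values: -5, 13, 14, 1, 1, -9; range = 14 − (-9) = 23.
v-values: -9, 1, 0, -11, 15, -5; range = 15 − (-11) = 26.
Area = (23 × 26) / 2 = 299.

299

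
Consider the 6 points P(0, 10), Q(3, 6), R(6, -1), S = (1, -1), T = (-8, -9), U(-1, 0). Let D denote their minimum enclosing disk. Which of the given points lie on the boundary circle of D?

P, T

A smallest enclosing disk is always determined by at most three of the input points on its boundary.
The farthest pair is P–T with squared distance 425. The circle on this segment as diameter has centre (-4, 0.5) and r² = 425/4 = 106.25.
Check Q: distance² to centre = 79.25 ≤ 106.25, so it lies inside.
All remaining points lie in this disk, and no smaller disk contains both endpoints, so this is the minimum enclosing circle.
The points at distance exactly r from the centre are P, T — 2 points.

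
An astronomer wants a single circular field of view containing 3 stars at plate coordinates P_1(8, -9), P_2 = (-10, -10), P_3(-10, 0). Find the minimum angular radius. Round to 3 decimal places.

10.078

Side lengths²: P_1P_2² = 325, P_1P_3² = 405, P_2P_3² = 100.
Since P_1P_3² = 405 < 325 + 100 = 425, the triangle is acute, so the smallest enclosing circle is the circumcircle.
Circumcentre = (-1.25, -5), r² = 101.5625.
r = √(101.5625) ≈ 10.078.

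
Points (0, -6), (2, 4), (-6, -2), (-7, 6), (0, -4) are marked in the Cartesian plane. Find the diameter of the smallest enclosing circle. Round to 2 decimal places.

13.89

A smallest enclosing disk is always determined by at most three of the input points on its boundary.
The farthest pair is (0, -6)–(-7, 6) with squared distance 193. The circle on this segment as diameter has centre (-3.5, 0) and r² = 193/4 = 48.25.
Check (2, 4): distance² to centre = 46.25 ≤ 48.25, so it lies inside.
All remaining points lie in this disk, and no smaller disk contains both endpoints, so this is the minimum enclosing circle.
Diameter = 2r = 2√(48.25) ≈ 13.89.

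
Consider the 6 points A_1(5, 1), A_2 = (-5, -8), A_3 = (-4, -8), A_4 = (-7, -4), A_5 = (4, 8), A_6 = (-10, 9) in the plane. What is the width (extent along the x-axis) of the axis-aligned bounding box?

15

max x = 5, min x = -10, so width = 15.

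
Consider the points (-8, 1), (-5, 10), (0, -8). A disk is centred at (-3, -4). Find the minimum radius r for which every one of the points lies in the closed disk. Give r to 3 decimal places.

14.142

The required radius is the distance from (-3, -4) to the farthest point.
Squared distances: 50, 200, 25.
Maximum is 200, attained at (-5, 10).
r = √200 ≈ 14.142.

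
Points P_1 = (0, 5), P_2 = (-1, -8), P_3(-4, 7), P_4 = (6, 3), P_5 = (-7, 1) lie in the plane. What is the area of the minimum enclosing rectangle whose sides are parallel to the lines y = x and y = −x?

In coordinates u = x + y, v = x − y the rectangle is axis-aligned; the map (x,y)→(u,v) scales areas by 2.
u-values: 5, -9, 3, 9, -6; range = 9 − (-9) = 18.
v-values: -5, 7, -11, 3, -8; range = 7 − (-11) = 18.
Area = (18 × 18) / 2 = 162.

162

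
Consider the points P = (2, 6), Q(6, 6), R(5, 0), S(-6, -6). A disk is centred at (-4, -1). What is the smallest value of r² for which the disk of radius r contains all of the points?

The required radius is the distance from (-4, -1) to the farthest point.
Squared distances: 85, 149, 82, 29.
Maximum is 149, attained at Q.

149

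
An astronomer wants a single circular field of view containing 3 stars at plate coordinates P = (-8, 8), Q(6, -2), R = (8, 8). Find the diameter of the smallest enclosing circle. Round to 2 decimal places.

Side lengths²: PQ² = 296, PR² = 256, QR² = 104.
Since PQ² = 296 < 256 + 104 = 360, the triangle is acute, so the smallest enclosing circle is the circumcircle.
Circumcentre = (0, 4.4), r² = 76.96.
Diameter = 2r = 2√(76.96) ≈ 17.55.

17.55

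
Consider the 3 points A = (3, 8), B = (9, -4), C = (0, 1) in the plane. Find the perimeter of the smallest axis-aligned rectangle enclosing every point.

42

Width = max x − min x = 9 − 0 = 9.
Height = max y − min y = 8 − (-4) = 12.
Perimeter = 2(9 + 12) = 42.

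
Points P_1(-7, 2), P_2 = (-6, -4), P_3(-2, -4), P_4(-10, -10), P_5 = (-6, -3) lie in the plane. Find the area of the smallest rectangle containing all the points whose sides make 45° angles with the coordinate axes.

In coordinates u = x + y, v = x − y the rectangle is axis-aligned; the map (x,y)→(u,v) scales areas by 2.
u-values: -5, -10, -6, -20, -9; range = -5 − (-20) = 15.
v-values: -9, -2, 2, 0, -3; range = 2 − (-9) = 11.
Area = (15 × 11) / 2 = 82.5.

82.5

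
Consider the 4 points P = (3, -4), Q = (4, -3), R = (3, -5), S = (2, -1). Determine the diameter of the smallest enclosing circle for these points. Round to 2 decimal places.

A smallest enclosing disk is always determined by at most three of the input points on its boundary.
The farthest pair is R–S with squared distance 17. The circle on this segment as diameter has centre (2.5, -3) and r² = 17/4 = 4.25.
Check P: distance² to centre = 1.25 ≤ 4.25, so it lies inside.
All remaining points lie in this disk, and no smaller disk contains both endpoints, so this is the minimum enclosing circle.
Diameter = 2r = 2√(4.25) ≈ 4.12.

4.12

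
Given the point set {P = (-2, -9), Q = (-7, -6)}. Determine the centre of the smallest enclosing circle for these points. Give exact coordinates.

(-4.5, -7.5)

The smallest circle enclosing two points has them as diameter endpoints.
Centre = midpoint = (-4.5, -7.5); r² = |PQ|²/4 = 34/4 = 8.5.
Centre = (-4.5, -7.5).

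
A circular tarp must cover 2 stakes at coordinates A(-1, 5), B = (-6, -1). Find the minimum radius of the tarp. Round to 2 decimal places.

The smallest circle enclosing two points has them as diameter endpoints.
Centre = midpoint = (-3.5, 2); r² = |AB|²/4 = 61/4 = 15.25.
r = √(15.25) ≈ 3.91.

3.91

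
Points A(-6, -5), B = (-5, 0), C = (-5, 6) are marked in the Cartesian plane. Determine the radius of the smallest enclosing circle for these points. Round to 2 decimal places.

5.52

Side lengths²: AB² = 26, AC² = 122, BC² = 36.
Since AC² = 122 ≥ 36 + 26 = 62, the angle opposite AC is not acute, so the smallest enclosing circle has AC as diameter.
Centre = midpoint of AC = (-5.5, 0.5), r² = 122/4 = 30.5.
r = √(30.5) ≈ 5.52.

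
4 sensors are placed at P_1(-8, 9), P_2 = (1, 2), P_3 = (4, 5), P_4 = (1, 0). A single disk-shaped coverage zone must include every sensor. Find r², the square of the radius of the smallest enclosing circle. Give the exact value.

By Welzl's lemma the MEC is supported by two points (diametrically opposite) or three points (on a circumcircle).
The minimum enclosing circle is determined by three boundary points: P_1, P_3, P_4.
Their circumcentre is (-2.5, 5.5) with r² = 42.5.
The farthest remaining point P_2 is at distance² 24.5 ≤ 42.5.

42.5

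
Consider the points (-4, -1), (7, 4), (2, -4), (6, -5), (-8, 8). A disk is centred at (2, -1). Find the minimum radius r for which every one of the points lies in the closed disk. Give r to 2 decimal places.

The required radius is the distance from (2, -1) to the farthest point.
Squared distances: 36, 50, 9, 32, 181.
Maximum is 181, attained at (-8, 8).
r = √181 ≈ 13.45.

13.45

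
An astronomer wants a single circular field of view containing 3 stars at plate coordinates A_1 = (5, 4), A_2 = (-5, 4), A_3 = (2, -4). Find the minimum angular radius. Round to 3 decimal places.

5.677

Side lengths²: A_1A_2² = 100, A_1A_3² = 73, A_2A_3² = 113.
Since A_2A_3² = 113 < 100 + 73 = 173, the triangle is acute, so the smallest enclosing circle is the circumcircle.
Circumcentre = (0, 1.3125), r² = 32.22265625.
r = √(32.22265625) ≈ 5.677.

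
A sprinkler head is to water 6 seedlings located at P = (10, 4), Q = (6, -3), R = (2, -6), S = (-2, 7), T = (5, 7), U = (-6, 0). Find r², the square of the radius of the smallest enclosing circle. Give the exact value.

A smallest enclosing disk is always determined by at most three of the input points on its boundary.
The farthest pair is P–U with squared distance 272. The circle on this segment as diameter has centre (2, 2) and r² = 272/4 = 68.
Check Q: distance² to centre = 41 ≤ 68, so it lies inside.
All remaining points lie in this disk, and no smaller disk contains both endpoints, so this is the minimum enclosing circle.

68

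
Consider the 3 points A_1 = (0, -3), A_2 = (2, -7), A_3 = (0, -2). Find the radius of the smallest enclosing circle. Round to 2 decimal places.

Side lengths²: A_1A_2² = 20, A_1A_3² = 1, A_2A_3² = 29.
Since A_2A_3² = 29 ≥ 20 + 1 = 21, the angle opposite A_2A_3 is not acute, so the smallest enclosing circle has A_2A_3 as diameter.
Centre = midpoint of A_2A_3 = (1, -4.5), r² = 29/4 = 7.25.
r = √(7.25) ≈ 2.69.

2.69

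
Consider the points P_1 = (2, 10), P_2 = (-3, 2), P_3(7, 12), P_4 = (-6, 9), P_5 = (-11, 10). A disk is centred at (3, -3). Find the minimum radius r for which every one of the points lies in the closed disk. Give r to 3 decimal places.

The required radius is the distance from (3, -3) to the farthest point.
Squared distances: 170, 61, 241, 225, 365.
Maximum is 365, attained at P_5.
r = √365 ≈ 19.105.

19.105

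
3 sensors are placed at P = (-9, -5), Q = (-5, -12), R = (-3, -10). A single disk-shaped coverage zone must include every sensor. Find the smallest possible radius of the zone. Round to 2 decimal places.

Side lengths²: PQ² = 65, PR² = 61, QR² = 8.
Since PQ² = 65 < 61 + 8 = 69, the triangle is acute, so the smallest enclosing circle is the circumcircle.
Circumcentre = (-147/22, -183/22), r² = 3965/242.
r = √(3965/242) ≈ 4.05.

4.05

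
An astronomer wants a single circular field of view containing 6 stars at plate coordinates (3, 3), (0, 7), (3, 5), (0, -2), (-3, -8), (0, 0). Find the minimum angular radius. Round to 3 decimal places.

By Welzl's lemma the MEC is supported by two points (diametrically opposite) or three points (on a circumcircle).
The farthest pair is (0, 7)–(-3, -8) with squared distance 234. The circle on this segment as diameter has centre (-1.5, -0.5) and r² = 234/4 = 58.5.
Check (3, 3): distance² to centre = 32.5 ≤ 58.5, so it lies inside.
All remaining points lie in this disk, and no smaller disk contains both endpoints, so this is the minimum enclosing circle.
r = √(58.5) ≈ 7.649.

7.649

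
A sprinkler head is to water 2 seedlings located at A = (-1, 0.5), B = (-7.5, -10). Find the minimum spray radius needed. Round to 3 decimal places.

6.175

The smallest circle enclosing two points has them as diameter endpoints.
Centre = midpoint = (-4.25, -4.75); r² = |AB|²/4 = 152.5/4 = 38.125.
r = √(38.125) ≈ 6.175.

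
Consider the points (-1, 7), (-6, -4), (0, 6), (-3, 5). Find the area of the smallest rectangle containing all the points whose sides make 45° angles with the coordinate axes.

In coordinates u = x + y, v = x − y the rectangle is axis-aligned; the map (x,y)→(u,v) scales areas by 2.
u-values: 6, -10, 6, 2; range = 6 − (-10) = 16.
v-values: -8, -2, -6, -8; range = -2 − (-8) = 6.
Area = (16 × 6) / 2 = 48.

48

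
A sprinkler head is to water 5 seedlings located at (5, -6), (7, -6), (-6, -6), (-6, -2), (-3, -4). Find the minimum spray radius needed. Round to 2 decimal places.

6.80

The farthest pair is (7, -6)–(-6, -2) with squared distance 185. The circle on this segment as diameter has centre (0.5, -4) and r² = 185/4 = 46.25.
Check (5, -6): distance² to centre = 24.25 ≤ 46.25, so it lies inside.
All remaining points lie in this disk, and no smaller disk contains both endpoints, so this is the minimum enclosing circle.
r = √(46.25) ≈ 6.80.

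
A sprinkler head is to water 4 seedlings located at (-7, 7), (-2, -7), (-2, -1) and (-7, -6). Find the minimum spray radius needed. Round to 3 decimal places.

A smallest enclosing disk is always determined by at most three of the input points on its boundary.
The farthest pair is (-7, 7)–(-2, -7) with squared distance 221. The circle on this segment as diameter has centre (-4.5, 0) and r² = 221/4 = 55.25.
Check (-2, -1): distance² to centre = 7.25 ≤ 55.25, so it lies inside.
All remaining points lie in this disk, and no smaller disk contains both endpoints, so this is the minimum enclosing circle.
r = √(55.25) ≈ 7.433.

7.433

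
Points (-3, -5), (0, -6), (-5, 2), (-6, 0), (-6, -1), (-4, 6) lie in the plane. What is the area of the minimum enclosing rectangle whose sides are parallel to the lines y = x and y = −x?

In coordinates u = x + y, v = x − y the rectangle is axis-aligned; the map (x,y)→(u,v) scales areas by 2.
u-values: -8, -6, -3, -6, -7, 2; range = 2 − (-8) = 10.
v-values: 2, 6, -7, -6, -5, -10; range = 6 − (-10) = 16.
Area = (10 × 16) / 2 = 80.

80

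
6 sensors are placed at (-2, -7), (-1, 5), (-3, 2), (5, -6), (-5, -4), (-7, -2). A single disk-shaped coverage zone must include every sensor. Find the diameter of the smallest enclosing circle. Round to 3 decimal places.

The minimum enclosing circle is determined by three boundary points: (-1, 5), (5, -6), (-7, -2).
Their circumcentre is (-13/54, -31/18) with r² = 66725/1458.
The farthest remaining point (-2, -7) is at distance² 45125/1458 ≤ 66725/1458.
Diameter = 2r = 2√(66725/1458) ≈ 13.530.

13.530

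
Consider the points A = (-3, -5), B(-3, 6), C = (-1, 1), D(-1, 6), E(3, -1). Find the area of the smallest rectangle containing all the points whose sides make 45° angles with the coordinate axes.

In coordinates u = x + y, v = x − y the rectangle is axis-aligned; the map (x,y)→(u,v) scales areas by 2.
u-values: -8, 3, 0, 5, 2; range = 5 − (-8) = 13.
v-values: 2, -9, -2, -7, 4; range = 4 − (-9) = 13.
Area = (13 × 13) / 2 = 84.5.

84.5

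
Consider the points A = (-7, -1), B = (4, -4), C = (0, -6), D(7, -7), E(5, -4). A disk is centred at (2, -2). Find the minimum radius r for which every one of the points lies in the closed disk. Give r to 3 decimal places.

The required radius is the distance from (2, -2) to the farthest point.
Squared distances: 82, 8, 20, 50, 13.
Maximum is 82, attained at A.
r = √82 ≈ 9.055.

9.055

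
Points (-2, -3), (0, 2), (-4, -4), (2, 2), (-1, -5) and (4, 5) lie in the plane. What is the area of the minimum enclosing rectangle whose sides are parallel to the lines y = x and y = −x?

51

In coordinates u = x + y, v = x − y the rectangle is axis-aligned; the map (x,y)→(u,v) scales areas by 2.
u-values: -5, 2, -8, 4, -6, 9; range = 9 − (-8) = 17.
v-values: 1, -2, 0, 0, 4, -1; range = 4 − (-2) = 6.
Area = (17 × 6) / 2 = 51.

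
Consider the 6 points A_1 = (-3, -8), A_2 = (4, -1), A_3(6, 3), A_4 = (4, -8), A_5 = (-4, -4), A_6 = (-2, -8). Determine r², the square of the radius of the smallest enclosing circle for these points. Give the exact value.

50.5

The farthest pair is A_1–A_3 with squared distance 202. The circle on this segment as diameter has centre (1.5, -2.5) and r² = 202/4 = 50.5.
Check A_2: distance² to centre = 8.5 ≤ 50.5, so it lies inside.
All remaining points lie in this disk, and no smaller disk contains both endpoints, so this is the minimum enclosing circle.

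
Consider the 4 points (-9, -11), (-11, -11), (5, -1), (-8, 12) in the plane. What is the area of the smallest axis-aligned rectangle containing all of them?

x ranges over [-11, 5], width 16.
y ranges over [-11, 12], height 23.
Area = 16 × 23 = 368.

368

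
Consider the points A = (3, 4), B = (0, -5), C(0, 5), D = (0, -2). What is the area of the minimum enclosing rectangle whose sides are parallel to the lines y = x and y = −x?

In coordinates u = x + y, v = x − y the rectangle is axis-aligned; the map (x,y)→(u,v) scales areas by 2.
u-values: 7, -5, 5, -2; range = 7 − (-5) = 12.
v-values: -1, 5, -5, 2; range = 5 − (-5) = 10.
Area = (12 × 10) / 2 = 60.

60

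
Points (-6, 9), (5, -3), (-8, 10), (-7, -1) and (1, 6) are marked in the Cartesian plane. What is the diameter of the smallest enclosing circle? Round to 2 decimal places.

18.38

A smallest enclosing disk is always determined by at most three of the input points on its boundary.
The farthest pair is (5, -3)–(-8, 10) with squared distance 338. The circle on this segment as diameter has centre (-1.5, 3.5) and r² = 338/4 = 84.5.
Check (-6, 9): distance² to centre = 50.5 ≤ 84.5, so it lies inside.
All remaining points lie in this disk, and no smaller disk contains both endpoints, so this is the minimum enclosing circle.
Diameter = 2r = 2√(84.5) ≈ 18.38.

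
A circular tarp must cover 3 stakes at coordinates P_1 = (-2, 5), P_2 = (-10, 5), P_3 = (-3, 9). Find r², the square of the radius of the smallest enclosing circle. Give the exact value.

17.265625

Side lengths²: P_1P_2² = 64, P_1P_3² = 17, P_2P_3² = 65.
Since P_2P_3² = 65 < 64 + 17 = 81, the triangle is acute, so the smallest enclosing circle is the circumcircle.
Circumcentre = (-6, 6.125), r² = 17.265625.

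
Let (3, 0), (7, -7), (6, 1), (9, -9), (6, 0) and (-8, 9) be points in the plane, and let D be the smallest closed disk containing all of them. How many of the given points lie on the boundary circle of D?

2

A smallest enclosing disk is always determined by at most three of the input points on its boundary.
The farthest pair is (9, -9)–(-8, 9) with squared distance 613. The circle on this segment as diameter has centre (0.5, 0) and r² = 613/4 = 153.25.
Check (3, 0): distance² to centre = 6.25 ≤ 153.25, so it lies inside.
All remaining points lie in this disk, and no smaller disk contains both endpoints, so this is the minimum enclosing circle.
The points at distance exactly r from the centre are (9, -9), (-8, 9) — 2 points.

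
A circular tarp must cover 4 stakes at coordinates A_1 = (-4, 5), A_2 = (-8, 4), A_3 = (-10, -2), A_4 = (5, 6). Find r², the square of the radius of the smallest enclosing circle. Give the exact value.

72.25

The minimum enclosing circle of a finite set is fixed by two of the points (as a diameter) or three (as a circumcircle).
The farthest pair is A_3–A_4 with squared distance 289. The circle on this segment as diameter has centre (-2.5, 2) and r² = 289/4 = 72.25.
Check A_1: distance² to centre = 11.25 ≤ 72.25, so it lies inside.
All remaining points lie in this disk, and no smaller disk contains both endpoints, so this is the minimum enclosing circle.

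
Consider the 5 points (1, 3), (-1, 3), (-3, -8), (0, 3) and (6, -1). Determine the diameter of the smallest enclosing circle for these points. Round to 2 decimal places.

12.09

The minimum enclosing circle is determined by three boundary points: (-1, 3), (-3, -8), (6, -1).
Their circumcentre is (9/34, -99/34) with r² = 21125/578.
The farthest remaining point (1, 3) is at distance² 20513/578 ≤ 21125/578.
Diameter = 2r = 2√(21125/578) ≈ 12.09.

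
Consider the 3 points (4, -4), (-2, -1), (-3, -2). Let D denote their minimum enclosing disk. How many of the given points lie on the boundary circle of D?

Call the three points A, B, C in the order given.
Side lengths²: AB² = 45, AC² = 53, BC² = 2.
Since AC² = 53 ≥ 45 + 2 = 47, the angle opposite AC is not acute, so the smallest enclosing circle has AC as diameter.
Centre = midpoint of AC = (0.5, -3), r² = 53/4 = 13.25.
The points at distance exactly r from the centre are (4, -4), (-3, -2) — 2 points.

2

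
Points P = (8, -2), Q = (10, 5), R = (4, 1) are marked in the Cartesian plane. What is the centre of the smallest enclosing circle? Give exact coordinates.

(132/17, 63/34)

Side lengths²: PQ² = 53, PR² = 25, QR² = 52.
Since PQ² = 53 < 52 + 25 = 77, the triangle is acute, so the smallest enclosing circle is the circumcircle.
Circumcentre = (132/17, 63/34), r² = 17225/1156.
Centre = (132/17, 63/34).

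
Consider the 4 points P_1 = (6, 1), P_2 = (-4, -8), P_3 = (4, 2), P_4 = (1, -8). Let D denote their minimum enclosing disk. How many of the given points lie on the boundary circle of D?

A smallest enclosing disk is always determined by at most three of the input points on its boundary.
The farthest pair is P_1–P_2 with squared distance 181. The circle on this segment as diameter has centre (1, -3.5) and r² = 181/4 = 45.25.
Check P_3: distance² to centre = 39.25 ≤ 45.25, so it lies inside.
All remaining points lie in this disk, and no smaller disk contains both endpoints, so this is the minimum enclosing circle.
The points at distance exactly r from the centre are P_1, P_2 — 2 points.

2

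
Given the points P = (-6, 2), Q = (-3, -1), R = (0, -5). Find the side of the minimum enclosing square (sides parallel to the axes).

7

The bounding box has width 6 and height 7.
An axis-aligned square enclosing the set must have side ≥ max(width, height).
So the minimum side is max(6, 7) = 7.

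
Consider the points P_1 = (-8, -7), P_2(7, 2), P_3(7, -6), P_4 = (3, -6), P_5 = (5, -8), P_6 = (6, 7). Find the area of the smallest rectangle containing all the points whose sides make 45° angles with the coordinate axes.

In coordinates u = x + y, v = x − y the rectangle is axis-aligned; the map (x,y)→(u,v) scales areas by 2.
u-values: -15, 9, 1, -3, -3, 13; range = 13 − (-15) = 28.
v-values: -1, 5, 13, 9, 13, -1; range = 13 − (-1) = 14.
Area = (28 × 14) / 2 = 196.

196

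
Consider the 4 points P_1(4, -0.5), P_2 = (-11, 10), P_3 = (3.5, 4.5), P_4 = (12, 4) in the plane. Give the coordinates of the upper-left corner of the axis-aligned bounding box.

x-range [-11, 12], y-range [-0.5, 10].
The upper-left corner is (-11, 10).

(-11, 10)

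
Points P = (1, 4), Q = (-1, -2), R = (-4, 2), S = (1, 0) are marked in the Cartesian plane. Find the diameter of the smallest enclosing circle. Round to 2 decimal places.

A smallest enclosing disk is always determined by at most three of the input points on its boundary.
The minimum enclosing circle is determined by three boundary points: P, Q, R.
Their circumcentre is (-21/26, 33/26) with r² = 3625/338.
The farthest remaining point S is at distance² 1649/338 ≤ 3625/338.
Diameter = 2r = 2√(3625/338) ≈ 6.55.

6.55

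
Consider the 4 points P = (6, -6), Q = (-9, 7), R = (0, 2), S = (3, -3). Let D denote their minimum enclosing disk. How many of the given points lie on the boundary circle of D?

2

The farthest pair is P–Q with squared distance 394. The circle on this segment as diameter has centre (-1.5, 0.5) and r² = 394/4 = 98.5.
Check R: distance² to centre = 4.5 ≤ 98.5, so it lies inside.
All remaining points lie in this disk, and no smaller disk contains both endpoints, so this is the minimum enclosing circle.
The points at distance exactly r from the centre are P, Q — 2 points.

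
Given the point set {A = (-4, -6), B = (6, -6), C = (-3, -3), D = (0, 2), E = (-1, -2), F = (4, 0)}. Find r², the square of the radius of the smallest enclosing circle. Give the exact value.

31.25

By Welzl's lemma the MEC is supported by two points (diametrically opposite) or three points (on a circumcircle).
The minimum enclosing circle is determined by three boundary points: A, B, D.
Their circumcentre is (1, -3.5) with r² = 31.25.
The farthest remaining point F is at distance² 21.25 ≤ 31.25.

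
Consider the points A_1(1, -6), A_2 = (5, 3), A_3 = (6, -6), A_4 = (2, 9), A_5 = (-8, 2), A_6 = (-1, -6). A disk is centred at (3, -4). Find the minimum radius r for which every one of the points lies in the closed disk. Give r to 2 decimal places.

13.04

The required radius is the distance from (3, -4) to the farthest point.
Squared distances: 8, 53, 13, 170, 157, 20.
Maximum is 170, attained at A_4.
r = √170 ≈ 13.04.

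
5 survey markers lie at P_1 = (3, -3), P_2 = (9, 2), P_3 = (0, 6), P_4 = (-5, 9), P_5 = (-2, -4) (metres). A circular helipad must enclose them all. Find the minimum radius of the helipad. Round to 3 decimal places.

The minimum enclosing circle is determined by three boundary points: P_2, P_4, P_5.
Their circumcentre is (47/46, 163/46) with r² = 69865/1058.
The farthest remaining point P_1 is at distance² 49441/1058 ≤ 69865/1058.
r = √(69865/1058) ≈ 8.126.

8.126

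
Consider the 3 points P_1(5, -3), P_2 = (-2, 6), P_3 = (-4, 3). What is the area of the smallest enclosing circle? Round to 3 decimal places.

102.102

Side lengths²: P_1P_2² = 130, P_1P_3² = 117, P_2P_3² = 13.
Since P_1P_2² = 130 ≥ 117 + 13 = 130, the angle opposite P_1P_2 is not acute, so the smallest enclosing circle has P_1P_2 as diameter.
Centre = midpoint of P_1P_2 = (1.5, 1.5), r² = 130/4 = 32.5.
Area = π·r² = π·32.5 ≈ 102.102.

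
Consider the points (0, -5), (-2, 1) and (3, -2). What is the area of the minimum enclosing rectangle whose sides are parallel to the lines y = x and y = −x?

In coordinates u = x + y, v = x − y the rectangle is axis-aligned; the map (x,y)→(u,v) scales areas by 2.
u-values: -5, -1, 1; range = 1 − (-5) = 6.
v-values: 5, -3, 5; range = 5 − (-3) = 8.
Area = (6 × 8) / 2 = 24.

24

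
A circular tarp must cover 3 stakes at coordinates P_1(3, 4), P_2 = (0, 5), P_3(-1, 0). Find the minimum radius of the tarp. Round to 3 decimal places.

Side lengths²: P_1P_2² = 10, P_1P_3² = 32, P_2P_3² = 26.
Since P_1P_3² = 32 < 26 + 10 = 36, the triangle is acute, so the smallest enclosing circle is the circumcircle.
Circumcentre = (0.75, 2.25), r² = 8.125.
r = √(8.125) ≈ 2.850.

2.850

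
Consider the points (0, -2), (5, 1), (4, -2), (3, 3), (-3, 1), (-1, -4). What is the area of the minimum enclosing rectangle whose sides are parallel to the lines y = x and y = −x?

55

In coordinates u = x + y, v = x − y the rectangle is axis-aligned; the map (x,y)→(u,v) scales areas by 2.
u-values: -2, 6, 2, 6, -2, -5; range = 6 − (-5) = 11.
v-values: 2, 4, 6, 0, -4, 3; range = 6 − (-4) = 10.
Area = (11 × 10) / 2 = 55.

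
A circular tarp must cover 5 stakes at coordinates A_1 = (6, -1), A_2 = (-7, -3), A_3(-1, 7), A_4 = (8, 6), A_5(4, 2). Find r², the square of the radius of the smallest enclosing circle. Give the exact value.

76.5

By Welzl's lemma the MEC is supported by two points (diametrically opposite) or three points (on a circumcircle).
The farthest pair is A_2–A_4 with squared distance 306. The circle on this segment as diameter has centre (0.5, 1.5) and r² = 306/4 = 76.5.
Check A_1: distance² to centre = 36.5 ≤ 76.5, so it lies inside.
All remaining points lie in this disk, and no smaller disk contains both endpoints, so this is the minimum enclosing circle.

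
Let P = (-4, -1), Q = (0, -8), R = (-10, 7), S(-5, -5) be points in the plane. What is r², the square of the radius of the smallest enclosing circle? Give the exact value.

81.25

By Welzl's lemma the MEC is supported by two points (diametrically opposite) or three points (on a circumcircle).
The farthest pair is Q–R with squared distance 325. The circle on this segment as diameter has centre (-5, -0.5) and r² = 325/4 = 81.25.
Check P: distance² to centre = 1.25 ≤ 81.25, so it lies inside.
All remaining points lie in this disk, and no smaller disk contains both endpoints, so this is the minimum enclosing circle.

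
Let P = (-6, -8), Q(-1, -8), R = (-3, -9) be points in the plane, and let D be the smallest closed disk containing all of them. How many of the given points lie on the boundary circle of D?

2

Side lengths²: PQ² = 25, PR² = 10, QR² = 5.
Since PQ² = 25 ≥ 10 + 5 = 15, the angle opposite PQ is not acute, so the smallest enclosing circle has PQ as diameter.
Centre = midpoint of PQ = (-3.5, -8), r² = 25/4 = 6.25.
The points at distance exactly r from the centre are P, Q — 2 points.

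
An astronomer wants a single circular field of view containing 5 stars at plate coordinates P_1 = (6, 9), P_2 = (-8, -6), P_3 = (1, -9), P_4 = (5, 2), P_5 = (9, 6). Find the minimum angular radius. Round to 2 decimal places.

The minimum enclosing circle is determined by three boundary points: P_1, P_2, P_5.
Their circumcentre is (17/58, 17/58) with r² = 182293/1682.
The farthest remaining point P_3 is at distance² 146101/1682 ≤ 182293/1682.
r = √(182293/1682) ≈ 10.41.

10.41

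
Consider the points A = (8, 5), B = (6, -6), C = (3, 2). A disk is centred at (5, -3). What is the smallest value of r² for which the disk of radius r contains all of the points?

73

The required radius is the distance from (5, -3) to the farthest point.
Squared distances: 73, 10, 29.
Maximum is 73, attained at A.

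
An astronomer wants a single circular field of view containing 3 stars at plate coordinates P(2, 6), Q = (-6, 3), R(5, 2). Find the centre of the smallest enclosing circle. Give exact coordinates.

Side lengths²: PQ² = 73, PR² = 25, QR² = 122.
Since QR² = 122 ≥ 73 + 25 = 98, the angle opposite QR is not acute, so the smallest enclosing circle has QR as diameter.
Centre = midpoint of QR = (-0.5, 2.5), r² = 122/4 = 30.5.
Centre = (-0.5, 2.5).

(-0.5, 2.5)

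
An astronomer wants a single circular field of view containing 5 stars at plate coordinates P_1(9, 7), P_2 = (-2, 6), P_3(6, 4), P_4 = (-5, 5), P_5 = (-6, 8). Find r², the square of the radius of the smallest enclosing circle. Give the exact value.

56.5

A smallest enclosing disk is always determined by at most three of the input points on its boundary.
The farthest pair is P_1–P_5 with squared distance 226. The circle on this segment as diameter has centre (1.5, 7.5) and r² = 226/4 = 56.5.
Check P_2: distance² to centre = 14.5 ≤ 56.5, so it lies inside.
All remaining points lie in this disk, and no smaller disk contains both endpoints, so this is the minimum enclosing circle.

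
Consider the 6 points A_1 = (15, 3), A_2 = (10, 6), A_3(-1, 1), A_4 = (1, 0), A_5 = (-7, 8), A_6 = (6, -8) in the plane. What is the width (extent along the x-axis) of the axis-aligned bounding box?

max x = 15, min x = -7, so width = 22.

22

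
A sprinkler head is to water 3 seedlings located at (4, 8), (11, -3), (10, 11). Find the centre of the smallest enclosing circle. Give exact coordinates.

(567/58, 229/58)

Call the three points A, B, C in the order given.
Side lengths²: AB² = 170, AC² = 45, BC² = 197.
Since BC² = 197 < 170 + 45 = 215, the triangle is acute, so the smallest enclosing circle is the circumcircle.
Circumcentre = (567/58, 229/58), r² = 83725/1682.
Centre = (567/58, 229/58).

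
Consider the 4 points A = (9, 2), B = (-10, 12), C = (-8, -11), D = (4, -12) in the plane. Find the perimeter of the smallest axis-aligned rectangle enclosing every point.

86

Width = max x − min x = 9 − (-10) = 19.
Height = max y − min y = 12 − (-12) = 24.
Perimeter = 2(19 + 24) = 86.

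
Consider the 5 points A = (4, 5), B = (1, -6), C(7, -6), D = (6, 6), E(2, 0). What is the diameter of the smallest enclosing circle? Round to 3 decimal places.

13.045

The minimum enclosing circle is determined by three boundary points: B, C, D.
Their circumcentre is (4, -5/24) with r² = 24505/576.
The farthest remaining point A is at distance² 15625/576 ≤ 24505/576.
Diameter = 2r = 2√(24505/576) ≈ 13.045.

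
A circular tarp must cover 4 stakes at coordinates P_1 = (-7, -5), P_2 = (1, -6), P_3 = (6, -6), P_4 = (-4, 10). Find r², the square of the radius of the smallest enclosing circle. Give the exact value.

A smallest enclosing disk is always determined by at most three of the input points on its boundary.
The minimum enclosing circle is determined by three boundary points: P_1, P_3, P_4.
Their circumcentre is (1/33, 46/33) with r² = 98345/1089.
The farthest remaining point P_2 is at distance² 60560/1089 ≤ 98345/1089.

98345/1089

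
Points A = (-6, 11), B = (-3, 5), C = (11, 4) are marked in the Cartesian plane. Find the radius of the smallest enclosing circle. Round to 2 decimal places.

Side lengths²: AB² = 45, AC² = 338, BC² = 197.
Since AC² = 338 ≥ 197 + 45 = 242, the angle opposite AC is not acute, so the smallest enclosing circle has AC as diameter.
Centre = midpoint of AC = (2.5, 7.5), r² = 338/4 = 84.5.
r = √(84.5) ≈ 9.19.

9.19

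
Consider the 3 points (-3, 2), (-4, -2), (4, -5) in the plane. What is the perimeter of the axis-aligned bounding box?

30

Width = max x − min x = 4 − (-4) = 8.
Height = max y − min y = 2 − (-5) = 7.
Perimeter = 2(8 + 7) = 30.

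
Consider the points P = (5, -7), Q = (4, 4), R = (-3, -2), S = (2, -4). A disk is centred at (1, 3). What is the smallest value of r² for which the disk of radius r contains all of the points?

The required radius is the distance from (1, 3) to the farthest point.
Squared distances: 116, 10, 41, 50.
Maximum is 116, attained at P.

116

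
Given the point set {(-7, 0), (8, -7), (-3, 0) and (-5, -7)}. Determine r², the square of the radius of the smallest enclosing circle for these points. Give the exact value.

A smallest enclosing disk is always determined by at most three of the input points on its boundary.
The farthest pair is (-7, 0)–(8, -7) with squared distance 274. The circle on this segment as diameter has centre (0.5, -3.5) and r² = 274/4 = 68.5.
Check (-3, 0): distance² to centre = 24.5 ≤ 68.5, so it lies inside.
All remaining points lie in this disk, and no smaller disk contains both endpoints, so this is the minimum enclosing circle.

68.5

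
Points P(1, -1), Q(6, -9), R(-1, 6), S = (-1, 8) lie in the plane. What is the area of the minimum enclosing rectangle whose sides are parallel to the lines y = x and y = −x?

120

In coordinates u = x + y, v = x − y the rectangle is axis-aligned; the map (x,y)→(u,v) scales areas by 2.
u-values: 0, -3, 5, 7; range = 7 − (-3) = 10.
v-values: 2, 15, -7, -9; range = 15 − (-9) = 24.
Area = (10 × 24) / 2 = 120.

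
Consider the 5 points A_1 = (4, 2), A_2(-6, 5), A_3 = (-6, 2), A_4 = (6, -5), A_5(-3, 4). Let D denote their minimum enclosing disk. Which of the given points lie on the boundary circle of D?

A_2, A_4

The farthest pair is A_2–A_4 with squared distance 244. The circle on this segment as diameter has centre (0, 0) and r² = 244/4 = 61.
Check A_1: distance² to centre = 20 ≤ 61, so it lies inside.
All remaining points lie in this disk, and no smaller disk contains both endpoints, so this is the minimum enclosing circle.
The points at distance exactly r from the centre are A_2, A_4 — 2 points.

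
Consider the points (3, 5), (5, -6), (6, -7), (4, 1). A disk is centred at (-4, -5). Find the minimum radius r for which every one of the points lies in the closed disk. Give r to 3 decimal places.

The required radius is the distance from (-4, -5) to the farthest point.
Squared distances: 149, 82, 104, 100.
Maximum is 149, attained at (3, 5).
r = √149 ≈ 12.207.

12.207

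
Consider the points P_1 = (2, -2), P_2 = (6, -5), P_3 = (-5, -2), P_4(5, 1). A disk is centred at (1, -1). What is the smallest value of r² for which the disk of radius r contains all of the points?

41

The required radius is the distance from (1, -1) to the farthest point.
Squared distances: 2, 41, 37, 20.
Maximum is 41, attained at P_2.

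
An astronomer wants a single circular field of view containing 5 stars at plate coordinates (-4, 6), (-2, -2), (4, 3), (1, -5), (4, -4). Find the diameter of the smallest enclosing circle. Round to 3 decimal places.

12.806

By Welzl's lemma the MEC is supported by two points (diametrically opposite) or three points (on a circumcircle).
The farthest pair is (-4, 6)–(4, -4) with squared distance 164. The circle on this segment as diameter has centre (0, 1) and r² = 164/4 = 41.
Check (-2, -2): distance² to centre = 13 ≤ 41, so it lies inside.
All remaining points lie in this disk, and no smaller disk contains both endpoints, so this is the minimum enclosing circle.
Diameter = 2r = 2√41 ≈ 12.806.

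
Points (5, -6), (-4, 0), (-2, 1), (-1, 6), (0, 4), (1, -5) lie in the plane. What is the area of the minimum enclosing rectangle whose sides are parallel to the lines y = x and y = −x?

81

In coordinates u = x + y, v = x − y the rectangle is axis-aligned; the map (x,y)→(u,v) scales areas by 2.
u-values: -1, -4, -1, 5, 4, -4; range = 5 − (-4) = 9.
v-values: 11, -4, -3, -7, -4, 6; range = 11 − (-7) = 18.
Area = (9 × 18) / 2 = 81.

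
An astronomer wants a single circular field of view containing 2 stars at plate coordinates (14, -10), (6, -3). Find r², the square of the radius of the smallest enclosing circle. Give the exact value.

28.25

The smallest circle enclosing two points has them as diameter endpoints.
Centre = midpoint = (10, -6.5); r² = |(14, -10)−(6, -3)|²/4 = 113/4 = 28.25.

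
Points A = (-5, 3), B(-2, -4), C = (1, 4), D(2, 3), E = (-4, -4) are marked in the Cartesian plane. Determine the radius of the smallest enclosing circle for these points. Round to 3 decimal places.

4.717

The minimum enclosing circle of a finite set is fixed by two of the points (as a diameter) or three (as a circumcircle).
The farthest pair is C–E with squared distance 89. The circle on this segment as diameter has centre (-1.5, 0) and r² = 89/4 = 22.25.
Check A: distance² to centre = 21.25 ≤ 22.25, so it lies inside.
All remaining points lie in this disk, and no smaller disk contains both endpoints, so this is the minimum enclosing circle.
r = √(22.25) ≈ 4.717.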